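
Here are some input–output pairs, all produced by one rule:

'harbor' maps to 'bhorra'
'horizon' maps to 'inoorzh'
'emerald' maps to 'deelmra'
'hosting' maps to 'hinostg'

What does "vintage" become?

Each output is the input with this applied: sort the characters into alphabetical order, then move the first character to the end.
Working it through for "vintage": intermediate "aegintv", final "egintva".
(Check on "hosting": → "ghinost" → "hinostg" ✓)

egintva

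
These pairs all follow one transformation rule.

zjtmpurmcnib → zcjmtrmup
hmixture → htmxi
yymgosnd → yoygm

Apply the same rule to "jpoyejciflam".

What's happening: delete the last 3 characters, then take characters alternately from the front and the back (1st, last, 2nd, 2nd-last, ...).
Working it through for "jpoyejciflam": intermediate "jpoyejcif", final "jfpiocyje".

jfpiocyje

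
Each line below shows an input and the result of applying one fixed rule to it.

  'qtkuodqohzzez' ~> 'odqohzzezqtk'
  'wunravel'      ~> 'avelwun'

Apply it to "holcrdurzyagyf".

rdurzyagyfhol

Looking at the pairs, the operation is to move the first 3 characters to the end (rotate left by 3), then delete the first character.
On "holcrdurzyagyf": the first step gives "crdurzyagyfhol", and the second then gives "rdurzyagyfhol".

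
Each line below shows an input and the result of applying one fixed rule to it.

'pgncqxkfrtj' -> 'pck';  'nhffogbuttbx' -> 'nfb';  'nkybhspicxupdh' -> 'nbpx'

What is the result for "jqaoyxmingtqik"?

jomg

Looking at the pairs, the operation is to delete the last 3 characters, then keep one character in every 3, starting at position 1 (positions 1st, 4th, 7th, ...).
Starting from "jqaoyxmingtqik": after the first operation, "jqaoyxmingt"; after the second, "jomg".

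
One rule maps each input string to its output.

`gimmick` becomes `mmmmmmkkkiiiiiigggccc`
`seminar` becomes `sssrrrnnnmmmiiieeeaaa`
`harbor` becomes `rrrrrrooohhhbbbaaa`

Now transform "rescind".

sssrrrnnniiieeedddccc

Looking at the pairs, the operation is to sort the characters into reverse alphabetical order, then repeat every character 3 times.
"rescind" → "srniedc" → "sssrrrnnniiieeedddccc".
(Check on "gimmick": → "mmkiigc" → "mmmmmmkkkiiiiiigggccc" ✓)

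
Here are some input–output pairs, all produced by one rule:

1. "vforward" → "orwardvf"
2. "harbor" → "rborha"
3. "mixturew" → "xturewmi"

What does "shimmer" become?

Looking at the pairs, the operation is to move the first 2 characters to the end (rotate left by 2).
Doing the same to "shimmer": "immersh".

immersh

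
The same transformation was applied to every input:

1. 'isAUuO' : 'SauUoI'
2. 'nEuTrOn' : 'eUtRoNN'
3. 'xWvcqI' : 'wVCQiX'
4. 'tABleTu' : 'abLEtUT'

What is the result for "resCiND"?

Each output is the input with this applied: flip the case of every letter, then move the first character to the end.
Working it through for "resCiND": intermediate "REScInd", final "EScIndR".

EScIndR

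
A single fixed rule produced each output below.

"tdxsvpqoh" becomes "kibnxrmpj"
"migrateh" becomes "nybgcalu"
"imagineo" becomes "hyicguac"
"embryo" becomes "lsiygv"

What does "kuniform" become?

ilgeohcz

Looking at the pairs, the operation is to move the last 3 characters to the front (rotate right by 3), then shift every letter 6 places backward in the alphabet (wrapping around).
"kuniform" → "ormkunif" → "ilgeohcz".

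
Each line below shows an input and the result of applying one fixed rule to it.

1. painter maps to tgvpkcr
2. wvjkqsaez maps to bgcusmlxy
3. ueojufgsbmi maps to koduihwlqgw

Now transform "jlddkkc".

emmffnl

Looking at the pairs, the operation is to reverse the string, then shift every letter 2 places forward in the alphabet (wrapping around).
Working it through for "jlddkkc": intermediate "ckkddlj", final "emmffnl".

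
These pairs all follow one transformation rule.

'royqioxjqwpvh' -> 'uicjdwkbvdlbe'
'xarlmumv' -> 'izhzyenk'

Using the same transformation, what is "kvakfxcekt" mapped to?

gxrpksxnix

The pattern: reverse the string, then shift every letter 13 places forward in the alphabet (wrapping around) — i.e. ROT13.
"kvakfxcekt" → "gxrpksxnix".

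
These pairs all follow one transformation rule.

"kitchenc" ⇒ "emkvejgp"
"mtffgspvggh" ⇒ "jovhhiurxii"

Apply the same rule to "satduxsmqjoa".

The pattern: move the last character to the front, then shift every letter 2 places forward in the alphabet (wrapping around).
Starting from "satduxsmqjoa": after the first operation, "asatduxsmqjo"; after the second, "cucvfwzuoslq".

cucvfwzuoslq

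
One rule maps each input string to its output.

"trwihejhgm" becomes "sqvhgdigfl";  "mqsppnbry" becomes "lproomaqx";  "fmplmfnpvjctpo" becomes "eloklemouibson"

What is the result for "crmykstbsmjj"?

What's happening: shift every letter 1 place backward in the alphabet (wrapping around).
On "crmykstbsmjj" that produces "bqlxjrsarlii".

bqlxjrsarlii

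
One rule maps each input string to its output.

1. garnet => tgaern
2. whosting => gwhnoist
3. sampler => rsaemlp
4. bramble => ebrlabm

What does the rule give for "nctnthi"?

inchttn

The pattern: swap the first and last characters, then take characters alternately from the front and the back (1st, last, 2nd, 2nd-last, ...).
On "nctnthi": the first step gives "ictnthn", and the second then gives "inchttn".
(Check on "whosting": → "ghostinw" → "gwhnoist" ✓)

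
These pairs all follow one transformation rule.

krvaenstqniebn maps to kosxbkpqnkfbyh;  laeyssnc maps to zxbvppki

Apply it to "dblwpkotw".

The rule is to shift every letter 3 places backward in the alphabet (wrapping around), then swap the first and last characters.
Doing the same to "dblwpkotw": "tyitmhlqa".

tyitmhlqa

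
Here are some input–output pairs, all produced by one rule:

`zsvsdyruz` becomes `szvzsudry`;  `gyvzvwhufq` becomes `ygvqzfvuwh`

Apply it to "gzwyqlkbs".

zgwsybqkl

The rule is to move the first character to the end, then take characters alternately from the front and the back (1st, last, 2nd, 2nd-last, ...).
"gzwyqlkbs" → "zwyqlkbsg" → "zgwsybqkl".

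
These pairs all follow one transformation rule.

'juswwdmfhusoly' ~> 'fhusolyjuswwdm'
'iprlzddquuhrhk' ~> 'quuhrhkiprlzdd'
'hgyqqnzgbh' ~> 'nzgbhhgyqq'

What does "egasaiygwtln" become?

ygwtlnegasai

What's happening: swap the front and back halves of the string.
On "egasaiygwtln" that produces "ygwtlnegasai".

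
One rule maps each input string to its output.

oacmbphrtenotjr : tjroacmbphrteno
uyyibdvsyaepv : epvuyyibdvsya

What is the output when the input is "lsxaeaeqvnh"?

Looking at the pairs, the operation is to move the last 3 characters to the front (rotate right by 3).
For "lsxaeaeqvnh" the result is "vnhlsxaeaeq".

vnhlsxaeaeq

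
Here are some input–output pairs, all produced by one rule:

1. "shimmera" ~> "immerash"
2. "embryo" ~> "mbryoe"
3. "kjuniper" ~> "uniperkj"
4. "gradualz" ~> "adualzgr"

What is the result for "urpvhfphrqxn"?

Looking at the pairs, the operation is to swap the front and back halves of the string, then move the last 2 characters to the front (rotate right by 2).
For "urpvhfphrqxn" the result is "hfphrqxnurpv".

hfphrqxnurpv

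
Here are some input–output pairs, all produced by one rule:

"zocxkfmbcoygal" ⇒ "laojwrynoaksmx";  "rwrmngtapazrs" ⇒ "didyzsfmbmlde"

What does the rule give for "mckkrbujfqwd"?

yowwdngvrcip

Looking at the pairs, the operation is to shift every letter 12 places forward in the alphabet (wrapping around).
So "mckkrbujfqwd" becomes "yowwdngvrcip".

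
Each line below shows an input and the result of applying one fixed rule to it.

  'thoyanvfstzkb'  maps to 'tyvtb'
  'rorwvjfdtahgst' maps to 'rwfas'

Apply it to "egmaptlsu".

eal

In each case the input is transformed by: keep one character in every 3, starting at position 1 (positions 1st, 4th, 7th, ...).
For "egmaptlsu" the result is "eal".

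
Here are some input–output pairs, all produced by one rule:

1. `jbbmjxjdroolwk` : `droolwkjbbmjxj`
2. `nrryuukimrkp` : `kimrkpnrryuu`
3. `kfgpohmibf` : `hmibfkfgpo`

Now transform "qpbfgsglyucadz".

lyucadzqpbfgsg

In each case the input is transformed by: swap the front and back halves of the string.
Doing the same to "qpbfgsglyucadz": "lyucadzqpbfgsg".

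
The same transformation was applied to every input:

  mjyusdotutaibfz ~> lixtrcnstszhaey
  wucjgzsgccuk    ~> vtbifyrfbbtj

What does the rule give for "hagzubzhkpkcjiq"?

The rule is to shift every letter 1 place backward in the alphabet (wrapping around).
Applying that to "hagzubzhkpkcjiq" gives "gzfytaygjojbihp".

gzfytaygjojbihp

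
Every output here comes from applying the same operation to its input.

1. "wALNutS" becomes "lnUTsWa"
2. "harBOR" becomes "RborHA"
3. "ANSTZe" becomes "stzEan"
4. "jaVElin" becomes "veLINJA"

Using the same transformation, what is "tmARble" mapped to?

The transformation: flip the case of every letter, then move the first 2 characters to the end (rotate left by 2).
For "tmARble", step one produces "TMarBLE"; step two turns that into "arBLETM".

arBLETM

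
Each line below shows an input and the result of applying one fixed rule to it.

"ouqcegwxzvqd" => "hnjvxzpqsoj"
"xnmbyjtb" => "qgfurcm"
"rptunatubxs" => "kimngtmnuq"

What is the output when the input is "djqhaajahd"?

Looking at the pairs, the operation is to delete the last character, then shift every letter 7 places backward in the alphabet (wrapping around).
Starting from "djqhaajahd": after the first operation, "djqhaajah"; after the second, "wcjattcta".

wcjattcta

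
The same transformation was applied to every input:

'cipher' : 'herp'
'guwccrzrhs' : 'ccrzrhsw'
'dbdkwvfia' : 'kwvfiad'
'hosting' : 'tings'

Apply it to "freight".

ighte

Rule — delete the first 2 characters, then move the first character to the end.
For "freight" the result is "ighte".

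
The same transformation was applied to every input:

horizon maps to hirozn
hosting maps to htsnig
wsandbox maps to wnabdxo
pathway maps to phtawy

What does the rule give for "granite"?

gnatie

Each output is the input with this applied: swap each adjacent pair of characters (1↔2, 3↔4, ...), then delete the first character.
"granite" → "rgnatie" → "gnatie".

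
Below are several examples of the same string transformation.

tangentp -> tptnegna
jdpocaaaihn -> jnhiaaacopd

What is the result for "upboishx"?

uxhsiobp

The rule is to reverse the string, then move the last character to the front.
On "upboishx" that produces "uxhsiobp".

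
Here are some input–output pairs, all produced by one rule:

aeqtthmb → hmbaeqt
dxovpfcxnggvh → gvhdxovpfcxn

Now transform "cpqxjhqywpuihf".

Each output is the input with this applied: move the last 3 characters to the front (rotate right by 3), then delete the last character.
"cpqxjhqywpuihf" → "ihfcpqxjhqywpu" → "ihfcpqxjhqywp".

ihfcpqxjhqywp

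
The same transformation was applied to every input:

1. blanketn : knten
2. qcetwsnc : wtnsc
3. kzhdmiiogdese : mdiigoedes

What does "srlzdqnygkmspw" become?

dznqgymkpsw

Rule — delete the first 3 characters, then swap each adjacent pair of characters (1↔2, 3↔4, ...).
On "srlzdqnygkmspw": the first step gives "zdqnygkmspw", and the second then gives "dznqgymkpsw".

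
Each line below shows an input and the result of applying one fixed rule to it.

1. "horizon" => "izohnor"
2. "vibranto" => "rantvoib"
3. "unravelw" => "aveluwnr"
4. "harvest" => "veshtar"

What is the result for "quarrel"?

rreqlua

The transformation: swap the first and last characters, then move the first 3 characters to the end (rotate left by 3).
For "quarrel" the result is "rreqlua".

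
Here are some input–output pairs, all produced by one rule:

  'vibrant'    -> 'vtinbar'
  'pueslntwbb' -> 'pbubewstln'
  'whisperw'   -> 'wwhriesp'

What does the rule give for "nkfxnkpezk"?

The rule is to take characters alternately from the front and the back (1st, last, 2nd, 2nd-last, ...).
For "nkfxnkpezk" the result is "nkkzfexpnk".

nkkzfexpnk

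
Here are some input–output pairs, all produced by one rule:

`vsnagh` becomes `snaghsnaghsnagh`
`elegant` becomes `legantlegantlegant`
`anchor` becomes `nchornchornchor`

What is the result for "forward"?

In each case the input is transformed by: delete the first character, then write the whole string 3 times in a row.
For "forward", step one produces "orward"; step two turns that into "orwardorwardorward".

orwardorwardorward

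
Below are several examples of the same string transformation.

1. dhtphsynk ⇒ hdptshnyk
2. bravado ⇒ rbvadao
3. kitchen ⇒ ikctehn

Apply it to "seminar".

esimanr

The pattern: swap each adjacent pair of characters (1↔2, 3↔4, ...).
Doing the same to "seminar": "esimanr".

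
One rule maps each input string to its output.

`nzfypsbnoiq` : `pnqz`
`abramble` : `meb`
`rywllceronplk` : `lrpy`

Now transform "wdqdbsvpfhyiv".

In each case the input is transformed by: keep one character in every 3, starting at position 2 (positions 2nd, 5th, 8th, ...), then move the first character to the end.
Starting from "wdqdbsvpfhyiv": after the first operation, "dbpy"; after the second, "bpyd".

bpyd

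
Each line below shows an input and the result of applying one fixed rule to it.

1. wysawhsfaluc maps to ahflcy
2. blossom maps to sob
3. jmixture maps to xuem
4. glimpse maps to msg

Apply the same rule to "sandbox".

Looking at the pairs, the operation is to move the first 2 characters to the end (rotate left by 2), then keep every other character starting from the second (positions 2nd, 4th, 6th, ...).
Applying both steps to "sandbox": "ndboxsa", then "dos".

dos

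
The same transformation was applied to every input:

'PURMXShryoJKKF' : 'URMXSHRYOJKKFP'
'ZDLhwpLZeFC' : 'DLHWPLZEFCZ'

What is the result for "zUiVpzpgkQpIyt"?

UIVPZPGKQPIYTZ

Looking at the pairs, the operation is to move the first character to the end, then convert every letter to uppercase.
Working it through for "zUiVpzpgkQpIyt": intermediate "UiVpzpgkQpIytz", final "UIVPZPGKQPIYTZ".
(Check on "PURMXShryoJKKF": → "URMXShryoJKKFP" → "URMXSHRYOJKKFP" ✓)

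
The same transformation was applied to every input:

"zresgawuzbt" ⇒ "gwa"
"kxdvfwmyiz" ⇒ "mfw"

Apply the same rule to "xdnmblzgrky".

bzl

Rule — take characters alternately from the front and the back (1st, last, 2nd, 2nd-last, ...), then keep only the last 3 characters.
For "xdnmblzgrky", step one produces "xydknrmgbzl"; step two turns that into "bzl".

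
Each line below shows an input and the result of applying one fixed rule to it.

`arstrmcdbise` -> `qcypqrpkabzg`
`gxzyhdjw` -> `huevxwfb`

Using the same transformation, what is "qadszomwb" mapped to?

Rule — shift every letter 2 places backward in the alphabet (wrapping around), then move the last 2 characters to the front (rotate right by 2).
On "qadszomwb" that produces "uzoybqxmk".

uzoybqxmk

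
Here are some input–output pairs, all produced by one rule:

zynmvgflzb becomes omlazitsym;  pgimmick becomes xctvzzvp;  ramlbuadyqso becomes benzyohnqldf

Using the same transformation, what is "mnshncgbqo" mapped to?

What's happening: move the last character to the front, then shift every letter 13 places forward in the alphabet (wrapping around) — i.e. ROT13.
Applying both steps to "mnshncgbqo": "omnshncgbq", then "bzafuaptod".

bzafuaptod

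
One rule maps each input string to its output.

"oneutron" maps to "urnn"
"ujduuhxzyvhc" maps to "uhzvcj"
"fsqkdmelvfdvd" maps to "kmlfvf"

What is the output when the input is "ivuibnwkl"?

inki

What's happening: move the first 2 characters to the end (rotate left by 2), then keep every other character starting from the second (positions 2nd, 4th, 6th, ...).
"ivuibnwkl" → "uibnwkliv" → "inki".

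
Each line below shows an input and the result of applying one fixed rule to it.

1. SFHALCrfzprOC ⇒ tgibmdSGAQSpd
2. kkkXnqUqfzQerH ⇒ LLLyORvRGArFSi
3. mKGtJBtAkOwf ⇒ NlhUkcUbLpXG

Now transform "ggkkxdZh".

HHLLYEaI

The rule is to shift every letter 1 place forward in the alphabet (wrapping around), then flip the case of every letter.
Working it through for "ggkkxdZh": intermediate "hhllyeAi", final "HHLLYEaI".
(Check on "mKGtJBtAkOwf": → "nLHuKCuBlPxg" → "NlhUkcUbLpXG" ✓)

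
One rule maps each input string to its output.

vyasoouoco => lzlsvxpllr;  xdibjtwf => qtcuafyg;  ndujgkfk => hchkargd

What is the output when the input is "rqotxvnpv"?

Looking at the pairs, the operation is to move the last 3 characters to the front (rotate right by 3), then shift every letter 3 places backward in the alphabet (wrapping around).
For "rqotxvnpv", step one produces "npvrqotxv"; step two turns that into "kmsonlqus".
(Check on "xdibjtwf": → "twfxdibj" → "qtcuafyg" ✓)

kmsonlqus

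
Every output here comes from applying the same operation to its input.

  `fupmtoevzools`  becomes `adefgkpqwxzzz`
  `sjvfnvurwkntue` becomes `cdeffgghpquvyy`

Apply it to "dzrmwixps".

The pattern: shift every letter 11 places forward in the alphabet (wrapping around), then sort the characters into alphabetical order.
On "dzrmwixps" that produces "acdhikotx".

acdhikotx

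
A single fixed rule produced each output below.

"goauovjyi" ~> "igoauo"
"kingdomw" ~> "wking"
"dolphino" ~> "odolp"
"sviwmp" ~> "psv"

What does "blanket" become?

tbla

The pattern: move the last character to the front, then delete the last 3 characters.
"blanket" → "tblanke" → "tbla".
(Check on "kingdomw": → "wkingdom" → "wking" ✓)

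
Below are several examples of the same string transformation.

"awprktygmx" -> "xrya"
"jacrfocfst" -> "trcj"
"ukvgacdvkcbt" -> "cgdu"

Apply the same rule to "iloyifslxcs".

cysi

Looking at the pairs, the operation is to keep one character in every 3, starting at position 1 (positions 1st, 4th, 7th, ...), then swap the first and last characters.
"iloyifslxcs" → "iysc" → "cysi".
(Check on "awprktygmx": → "aryx" → "xrya" ✓)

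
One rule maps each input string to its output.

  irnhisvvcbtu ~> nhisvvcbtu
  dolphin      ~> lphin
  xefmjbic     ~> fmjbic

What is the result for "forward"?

Rule — delete the first 2 characters.
Applying that to "forward" gives "rward".

rward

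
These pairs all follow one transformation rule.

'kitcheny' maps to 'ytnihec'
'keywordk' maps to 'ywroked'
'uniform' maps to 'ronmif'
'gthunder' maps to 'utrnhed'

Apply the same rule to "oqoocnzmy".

Rule — delete the first character, then sort the characters into reverse alphabetical order.
"oqoocnzmy" → "zyqoonmc".

zyqoonmc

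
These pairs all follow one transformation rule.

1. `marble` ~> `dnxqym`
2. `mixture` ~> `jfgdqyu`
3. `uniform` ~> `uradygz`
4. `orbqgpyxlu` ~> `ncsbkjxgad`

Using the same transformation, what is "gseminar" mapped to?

qyuzmdse

The transformation: shift every letter 12 places forward in the alphabet (wrapping around), then move the first 2 characters to the end (rotate left by 2).
So "gseminar" becomes "qyuzmdse".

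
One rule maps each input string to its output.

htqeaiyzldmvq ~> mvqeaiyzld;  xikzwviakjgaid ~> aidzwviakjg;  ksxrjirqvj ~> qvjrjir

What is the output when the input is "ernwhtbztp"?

What's happening: delete the first 3 characters, then move the last 3 characters to the front (rotate right by 3).
On "ernwhtbztp": the first step gives "whtbztp", and the second then gives "ztpwhtb".

ztpwhtb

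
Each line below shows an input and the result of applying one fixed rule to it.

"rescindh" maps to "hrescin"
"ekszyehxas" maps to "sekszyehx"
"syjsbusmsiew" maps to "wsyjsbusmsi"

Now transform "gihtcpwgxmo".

ogihtcpwgx

In each case the input is transformed by: move the last character to the front, then delete the last character.
Doing the same to "gihtcpwgxmo": "ogihtcpwgx".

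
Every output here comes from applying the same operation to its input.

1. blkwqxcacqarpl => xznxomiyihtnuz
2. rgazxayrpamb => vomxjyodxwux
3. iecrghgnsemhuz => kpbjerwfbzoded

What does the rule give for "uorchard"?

exoarloz

Each output is the input with this applied: swap the front and back halves of the string, then shift every letter 3 places backward in the alphabet (wrapping around).
Doing the same to "uorchard": "exoarloz".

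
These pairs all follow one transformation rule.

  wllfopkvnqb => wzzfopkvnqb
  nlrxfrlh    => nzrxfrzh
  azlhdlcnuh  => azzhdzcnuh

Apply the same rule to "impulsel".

impuzsez

What's happening: replace every "l" with "z".
So "impulsel" becomes "impuzsez".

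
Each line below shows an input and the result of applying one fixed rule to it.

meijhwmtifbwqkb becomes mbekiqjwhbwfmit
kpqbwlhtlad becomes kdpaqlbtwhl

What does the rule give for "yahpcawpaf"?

yfaahppwca

Each output is the input with this applied: take characters alternately from the front and the back (1st, last, 2nd, 2nd-last, ...).
So "yahpcawpaf" becomes "yfaahppwca".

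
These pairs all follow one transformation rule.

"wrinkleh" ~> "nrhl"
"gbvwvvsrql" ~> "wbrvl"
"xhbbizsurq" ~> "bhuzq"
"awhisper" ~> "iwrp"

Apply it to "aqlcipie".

In each case the input is transformed by: keep every other character starting from the second (positions 2nd, 4th, 6th, ...), then swap each adjacent pair of characters (1↔2, 3↔4, ...).
On "aqlcipie": the first step gives "qcpe", and the second then gives "cqep".
(Check on "awhisper": → "wipr" → "iwrp" ✓)

cqep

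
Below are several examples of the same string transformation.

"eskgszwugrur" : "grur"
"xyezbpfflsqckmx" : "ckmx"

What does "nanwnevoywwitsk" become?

Rule — keep only the last 4 characters.
"nanwnevoywwitsk" → "itsk".

itsk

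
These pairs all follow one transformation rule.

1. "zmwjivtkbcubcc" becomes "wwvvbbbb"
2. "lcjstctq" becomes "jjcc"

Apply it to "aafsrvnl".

In each case the input is transformed by: keep one character in every 3, starting at position 3 (positions 3rd, 6th, 9th, ...), then double every character.
Starting from "aafsrvnl": after the first operation, "fv"; after the second, "ffvv".

ffvv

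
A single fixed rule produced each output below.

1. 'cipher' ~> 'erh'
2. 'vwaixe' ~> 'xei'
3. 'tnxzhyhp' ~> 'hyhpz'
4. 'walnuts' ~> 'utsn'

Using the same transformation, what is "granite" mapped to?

iten

The rule is to delete the first 3 characters, then move the first character to the end.
For "granite", step one produces "nite"; step two turns that into "iten".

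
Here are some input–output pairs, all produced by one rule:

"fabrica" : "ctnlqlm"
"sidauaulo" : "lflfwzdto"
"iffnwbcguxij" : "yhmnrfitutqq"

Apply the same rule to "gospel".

Each output is the input with this applied: shift every letter 11 places forward in the alphabet (wrapping around), then move the first 3 characters to the end (rotate left by 3).
Starting from "gospel": after the first operation, "rzdapw"; after the second, "apwrzd".

apwrzd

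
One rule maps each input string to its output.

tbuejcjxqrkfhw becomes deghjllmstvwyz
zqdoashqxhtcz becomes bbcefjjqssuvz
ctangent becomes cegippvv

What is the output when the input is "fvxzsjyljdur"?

abfhllntuwxz

The rule is to shift every letter 2 places forward in the alphabet (wrapping around), then sort the characters into alphabetical order.
Starting from "fvxzsjyljdur": after the first operation, "hxzbulanlfwt"; after the second, "abfhllntuwxz".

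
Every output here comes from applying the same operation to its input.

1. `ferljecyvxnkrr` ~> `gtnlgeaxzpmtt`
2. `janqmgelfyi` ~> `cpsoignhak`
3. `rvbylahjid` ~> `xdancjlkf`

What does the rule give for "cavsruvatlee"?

Rule — delete the first character, then shift every letter 2 places forward in the alphabet (wrapping around).
Starting from "cavsruvatlee": after the first operation, "avsruvatlee"; after the second, "cxutwxcvngg".

cxutwxcvngg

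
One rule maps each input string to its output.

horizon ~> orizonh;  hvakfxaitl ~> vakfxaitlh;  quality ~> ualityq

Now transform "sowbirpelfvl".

Each output is the input with this applied: move the first character to the end.
So "sowbirpelfvl" becomes "owbirpelfvls".

owbirpelfvls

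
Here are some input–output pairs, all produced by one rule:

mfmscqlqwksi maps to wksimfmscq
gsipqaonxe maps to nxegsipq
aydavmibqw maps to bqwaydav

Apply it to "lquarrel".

ellqua

Each output is the input with this applied: swap the front and back halves of the string, then delete the first 2 characters.
On "lquarrel": the first step gives "rrellqua", and the second then gives "ellqua".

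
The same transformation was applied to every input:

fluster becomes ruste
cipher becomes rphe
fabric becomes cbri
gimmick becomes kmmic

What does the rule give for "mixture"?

extur

Rule — delete the first 2 characters, then move the last character to the front.
Starting from "mixture": after the first operation, "xture"; after the second, "extur".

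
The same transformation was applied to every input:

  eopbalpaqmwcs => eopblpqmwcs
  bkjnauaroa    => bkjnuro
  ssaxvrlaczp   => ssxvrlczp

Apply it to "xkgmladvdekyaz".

Rule — remove every "a".
"xkgmladvdekyaz" → "xkgmldvdekyz".

xkgmldvdekyz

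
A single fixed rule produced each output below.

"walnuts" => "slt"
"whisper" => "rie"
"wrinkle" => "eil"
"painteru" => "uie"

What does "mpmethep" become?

Rule — move the last character to the front, then keep one character in every 3, starting at position 1 (positions 1st, 4th, 7th, ...).
On "mpmethep": the first step gives "pmpmethe", and the second then gives "pmh".

pmh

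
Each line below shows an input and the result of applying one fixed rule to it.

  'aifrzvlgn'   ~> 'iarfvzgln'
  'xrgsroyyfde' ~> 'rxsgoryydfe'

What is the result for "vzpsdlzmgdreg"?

zvspldmzdgerg

In each case the input is transformed by: swap each adjacent pair of characters (1↔2, 3↔4, ...).
Doing the same to "vzpsdlzmgdreg": "zvspldmzdgerg".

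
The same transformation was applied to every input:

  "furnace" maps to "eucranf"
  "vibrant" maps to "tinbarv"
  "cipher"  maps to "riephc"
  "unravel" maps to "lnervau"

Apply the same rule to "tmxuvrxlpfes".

Rule — take characters alternately from the front and the back (1st, last, 2nd, 2nd-last, ...), then move the first character to the end.
On "tmxuvrxlpfes": the first step gives "tsmexfupvlrx", and the second then gives "smexfupvlrxt".

smexfupvlrxt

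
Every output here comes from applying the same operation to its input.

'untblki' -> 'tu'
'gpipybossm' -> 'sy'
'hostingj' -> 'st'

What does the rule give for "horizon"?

rz

Looking at the pairs, the operation is to sort the characters into alphabetical order, then keep only the last 2 characters.
Working it through for "horizon": intermediate "hinoorz", final "rz".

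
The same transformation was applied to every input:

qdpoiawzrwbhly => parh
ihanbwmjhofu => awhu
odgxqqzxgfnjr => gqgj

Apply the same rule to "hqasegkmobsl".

agol

Each output is the input with this applied: keep one character in every 3, starting at position 3 (positions 3rd, 6th, 9th, ...).
For "hqasegkmobsl" the result is "agol".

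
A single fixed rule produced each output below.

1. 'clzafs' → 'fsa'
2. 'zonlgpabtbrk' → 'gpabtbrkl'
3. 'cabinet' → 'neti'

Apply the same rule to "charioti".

iotir

Looking at the pairs, the operation is to delete the first 3 characters, then move the first character to the end.
On "charioti" that produces "iotir".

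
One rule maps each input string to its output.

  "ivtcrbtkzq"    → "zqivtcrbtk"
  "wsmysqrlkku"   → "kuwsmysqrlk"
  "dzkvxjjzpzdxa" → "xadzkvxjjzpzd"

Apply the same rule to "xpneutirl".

The transformation: move the last 2 characters to the front (rotate right by 2).
So "xpneutirl" becomes "rlxpneuti".

rlxpneuti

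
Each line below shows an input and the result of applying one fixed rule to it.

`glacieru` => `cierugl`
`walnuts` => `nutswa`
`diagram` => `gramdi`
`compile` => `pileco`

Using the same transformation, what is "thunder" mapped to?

The transformation: move the first 3 characters to the end (rotate left by 3), then delete the last character.
Working it through for "thunder": intermediate "nderthu", final "nderth".
(Check on "compile": → "pilecom" → "pileco" ✓)

nderth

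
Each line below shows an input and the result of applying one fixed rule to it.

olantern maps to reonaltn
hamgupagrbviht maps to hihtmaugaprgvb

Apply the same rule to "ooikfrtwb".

The pattern: move the last 3 characters to the front (rotate right by 3), then swap each adjacent pair of characters (1↔2, 3↔4, ...).
"ooikfrtwb" → "twbooikfr" → "wtobiofkr".
(Check on "hamgupagrbviht": → "ihthamgupagrbv" → "hihtmaugaprgvb" ✓)

wtobiofkr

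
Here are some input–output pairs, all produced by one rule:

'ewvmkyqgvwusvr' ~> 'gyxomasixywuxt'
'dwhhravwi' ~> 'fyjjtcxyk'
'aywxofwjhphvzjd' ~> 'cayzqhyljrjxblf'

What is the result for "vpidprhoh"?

xrkfrtjqj

In each case the input is transformed by: shift every letter 2 places forward in the alphabet (wrapping around).
So "vpidprhoh" becomes "xrkfrtjqj".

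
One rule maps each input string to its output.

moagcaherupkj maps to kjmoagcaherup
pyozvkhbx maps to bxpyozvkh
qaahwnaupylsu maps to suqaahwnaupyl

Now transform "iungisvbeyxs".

xsiungisvbey

In each case the input is transformed by: move the last 2 characters to the front (rotate right by 2).
Doing the same to "iungisvbeyxs": "xsiungisvbey".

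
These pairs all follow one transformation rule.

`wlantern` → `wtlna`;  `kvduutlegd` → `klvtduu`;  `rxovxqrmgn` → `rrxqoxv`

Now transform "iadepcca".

Each output is the input with this applied: delete the last 3 characters, then take characters alternately from the front and the back (1st, last, 2nd, 2nd-last, ...).
Applying both steps to "iadepcca": "iadep", then "ipaed".

ipaed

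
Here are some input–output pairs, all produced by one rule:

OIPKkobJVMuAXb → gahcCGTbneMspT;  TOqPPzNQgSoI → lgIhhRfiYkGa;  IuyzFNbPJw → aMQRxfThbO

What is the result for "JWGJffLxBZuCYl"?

Each output is the input with this applied: shift every letter 8 places backward in the alphabet (wrapping around), then flip the case of every letter.
So "JWGJffLxBZuCYl" becomes "boybXXdPtrMuqD".

boybXXdPtrMuqD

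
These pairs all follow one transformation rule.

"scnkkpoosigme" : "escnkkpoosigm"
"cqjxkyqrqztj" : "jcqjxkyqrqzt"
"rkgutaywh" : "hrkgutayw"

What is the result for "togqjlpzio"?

Rule — move the last character to the front.
"togqjlpzio" → "otogqjlpzi".

otogqjlpzi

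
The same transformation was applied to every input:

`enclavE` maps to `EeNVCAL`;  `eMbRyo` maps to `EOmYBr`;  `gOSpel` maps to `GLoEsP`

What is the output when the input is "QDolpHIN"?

The pattern: take characters alternately from the front and the back (1st, last, 2nd, 2nd-last, ...), then flip the case of every letter.
"QDolpHIN" → "QNDIoHlp" → "qndiOhLP".

qndiOhLP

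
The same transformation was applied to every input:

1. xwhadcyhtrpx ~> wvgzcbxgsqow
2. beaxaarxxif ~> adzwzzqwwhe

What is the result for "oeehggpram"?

nddgffoqzl

Each output is the input with this applied: shift every letter 1 place backward in the alphabet (wrapping around).
Applying that to "oeehggpram" gives "nddgffoqzl".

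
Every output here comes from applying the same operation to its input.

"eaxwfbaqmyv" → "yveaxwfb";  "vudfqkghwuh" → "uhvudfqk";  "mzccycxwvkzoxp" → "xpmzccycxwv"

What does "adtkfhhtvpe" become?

The pattern: move the last 2 characters to the front (rotate right by 2), then delete the last 3 characters.
Working it through for "adtkfhhtvpe": intermediate "peadtkfhhtv", final "peadtkfh".

peadtkfh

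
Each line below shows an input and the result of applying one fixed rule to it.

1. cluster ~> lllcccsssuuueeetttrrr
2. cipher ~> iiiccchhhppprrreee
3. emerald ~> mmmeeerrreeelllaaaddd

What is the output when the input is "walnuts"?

In each case the input is transformed by: swap each adjacent pair of characters (1↔2, 3↔4, ...), then repeat every character 3 times.
"walnuts" → "aaawwwnnnllltttuuusss".

aaawwwnnnllltttuuusss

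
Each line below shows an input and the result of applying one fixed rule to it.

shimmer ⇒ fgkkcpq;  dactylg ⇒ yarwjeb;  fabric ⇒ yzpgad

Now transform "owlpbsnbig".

ujnzqlzgem

What's happening: shift every letter 2 places backward in the alphabet (wrapping around), then move the first character to the end.
Working it through for "owlpbsnbig": intermediate "mujnzqlzge", final "ujnzqlzgem".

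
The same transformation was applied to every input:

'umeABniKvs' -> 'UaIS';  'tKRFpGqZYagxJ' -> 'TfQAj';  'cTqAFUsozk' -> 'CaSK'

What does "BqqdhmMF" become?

bDm

The pattern: flip the case of every letter, then keep one character in every 3, starting at position 1 (positions 1st, 4th, 7th, ...).
Starting from "BqqdhmMF": after the first operation, "bQQDHMmf"; after the second, "bDm".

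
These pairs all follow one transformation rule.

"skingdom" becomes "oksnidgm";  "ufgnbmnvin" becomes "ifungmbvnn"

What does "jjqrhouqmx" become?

mjjrqohqux

The transformation: swap each adjacent pair of characters (1↔2, 3↔4, ...), then move the last character to the front.
Working it through for "jjqrhouqmx": intermediate "jjrqohquxm", final "mjjrqohqux".
(Check on "skingdom": → "ksnidgmo" → "oksnidgm" ✓)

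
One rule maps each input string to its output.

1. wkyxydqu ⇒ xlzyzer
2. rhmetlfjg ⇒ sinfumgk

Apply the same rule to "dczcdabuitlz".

What's happening: delete the last character, then shift every letter 1 place forward in the alphabet (wrapping around).
On "dczcdabuitlz": the first step gives "dczcdabuitl", and the second then gives "edadebcvjum".

edadebcvjum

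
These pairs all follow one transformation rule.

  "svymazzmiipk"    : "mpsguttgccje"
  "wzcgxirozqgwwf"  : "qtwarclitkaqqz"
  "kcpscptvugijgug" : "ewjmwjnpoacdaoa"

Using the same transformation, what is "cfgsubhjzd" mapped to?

Each output is the input with this applied: shift every letter 6 places backward in the alphabet (wrapping around).
On "cfgsubhjzd" that produces "wzamovbdtx".

wzamovbdtx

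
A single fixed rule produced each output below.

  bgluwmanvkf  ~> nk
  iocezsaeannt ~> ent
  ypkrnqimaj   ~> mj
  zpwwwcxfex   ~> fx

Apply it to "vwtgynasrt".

st

The rule is to keep every other character starting from the second (positions 2nd, 4th, 6th, ...), then delete the first 3 characters.
Applying both steps to "vwtgynasrt": "wgnst", then "st".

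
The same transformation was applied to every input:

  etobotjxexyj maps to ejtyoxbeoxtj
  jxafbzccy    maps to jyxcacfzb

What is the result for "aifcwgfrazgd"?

The pattern: take characters alternately from the front and the back (1st, last, 2nd, 2nd-last, ...).
On "aifcwgfrazgd" that produces "adigfzcawrgf".

adigfzcawrgf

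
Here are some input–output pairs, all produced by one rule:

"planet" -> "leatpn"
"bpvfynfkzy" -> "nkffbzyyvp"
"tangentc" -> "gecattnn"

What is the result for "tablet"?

Rule — sort the characters into reverse alphabetical order, then swap the front and back halves of the string.
So "tablet" becomes "ebattl".

ebattl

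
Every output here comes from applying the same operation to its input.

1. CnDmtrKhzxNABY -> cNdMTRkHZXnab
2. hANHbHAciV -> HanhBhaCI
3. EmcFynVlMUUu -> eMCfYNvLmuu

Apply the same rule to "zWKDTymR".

ZwkdtYM

The rule is to flip the case of every letter, then delete the last character.
On "zWKDTymR": the first step gives "ZwkdtYMr", and the second then gives "ZwkdtYM".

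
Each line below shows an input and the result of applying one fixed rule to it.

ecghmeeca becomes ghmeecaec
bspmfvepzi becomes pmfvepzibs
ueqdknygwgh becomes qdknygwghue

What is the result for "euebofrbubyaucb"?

Each output is the input with this applied: move the first 2 characters to the end (rotate left by 2).
Applying that to "euebofrbubyaucb" gives "ebofrbubyaucbeu".

ebofrbubyaucbeu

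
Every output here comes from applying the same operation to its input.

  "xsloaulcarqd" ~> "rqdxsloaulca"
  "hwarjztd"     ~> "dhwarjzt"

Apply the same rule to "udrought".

Each output is the input with this applied: move the first 3 characters to the end (rotate left by 3), then swap the front and back halves of the string.
"udrought" → "oughtudr" → "tudrough".

tudrough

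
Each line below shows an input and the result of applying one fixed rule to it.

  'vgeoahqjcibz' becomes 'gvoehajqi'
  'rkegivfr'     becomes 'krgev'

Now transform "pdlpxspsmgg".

Rule — swap each adjacent pair of characters (1↔2, 3↔4, ...), then delete the last 3 characters.
Applying that to "pdlpxspsmgg" gives "dpplsxsp".

dpplsxsp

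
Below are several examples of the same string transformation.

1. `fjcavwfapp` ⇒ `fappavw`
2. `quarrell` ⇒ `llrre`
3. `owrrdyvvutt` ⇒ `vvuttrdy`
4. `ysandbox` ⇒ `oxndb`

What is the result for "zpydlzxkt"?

xktdlz

The transformation: delete the first 3 characters, then move the first 3 characters to the end (rotate left by 3).
For "zpydlzxkt" the result is "xktdlz".
(Check on "fjcavwfapp": → "avwfapp" → "fappavw" ✓)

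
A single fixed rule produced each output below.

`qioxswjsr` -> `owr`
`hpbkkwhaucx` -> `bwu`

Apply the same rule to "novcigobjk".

vgj

In each case the input is transformed by: keep one character in every 3, starting at position 3 (positions 3rd, 6th, 9th, ...).
Applying that to "novcigobjk" gives "vgj".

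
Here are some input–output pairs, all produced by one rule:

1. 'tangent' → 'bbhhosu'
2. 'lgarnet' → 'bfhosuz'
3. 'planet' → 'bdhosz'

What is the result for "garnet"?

Looking at the pairs, the operation is to shift every letter 12 places backward in the alphabet (wrapping around), then sort the characters into alphabetical order.
Applying both steps to "garnet": "uofbsh", then "bfhosu".
(Check on "lgarnet": → "zuofbsh" → "bfhosuz" ✓)

bfhosu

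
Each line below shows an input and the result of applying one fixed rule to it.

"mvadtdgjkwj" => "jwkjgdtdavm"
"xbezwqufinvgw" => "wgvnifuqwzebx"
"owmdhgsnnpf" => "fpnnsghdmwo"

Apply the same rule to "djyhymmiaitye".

The transformation: reverse the string.
Doing the same to "djyhymmiaitye": "eytiaimmyhyjd".

eytiaimmyhyjd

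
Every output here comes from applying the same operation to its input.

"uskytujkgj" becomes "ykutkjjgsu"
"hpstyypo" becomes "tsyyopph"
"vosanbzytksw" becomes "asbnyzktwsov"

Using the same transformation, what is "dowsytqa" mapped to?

In each case the input is transformed by: move the first 2 characters to the end (rotate left by 2), then swap each adjacent pair of characters (1↔2, 3↔4, ...).
On "dowsytqa": the first step gives "wsytqado", and the second then gives "swtyaqod".

swtyaqod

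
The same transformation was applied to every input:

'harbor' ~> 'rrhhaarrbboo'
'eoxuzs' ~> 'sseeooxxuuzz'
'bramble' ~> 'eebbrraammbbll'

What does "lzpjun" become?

nnllzzppjjuu

The rule is to move the last character to the front, then double every character.
Starting from "lzpjun": after the first operation, "nlzpju"; after the second, "nnllzzppjjuu".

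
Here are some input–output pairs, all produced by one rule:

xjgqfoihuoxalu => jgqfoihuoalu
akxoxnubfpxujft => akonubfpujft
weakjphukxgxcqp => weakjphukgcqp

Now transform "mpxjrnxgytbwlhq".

In each case the input is transformed by: remove every "x".
Applying that to "mpxjrnxgytbwlhq" gives "mpjrngytbwlhq".

mpjrngytbwlhq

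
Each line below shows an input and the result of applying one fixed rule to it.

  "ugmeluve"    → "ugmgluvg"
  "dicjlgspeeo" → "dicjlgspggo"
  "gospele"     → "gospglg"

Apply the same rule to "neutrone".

ngutrong

Looking at the pairs, the operation is to replace every "e" with "g".
For "neutrone" the result is "ngutrong".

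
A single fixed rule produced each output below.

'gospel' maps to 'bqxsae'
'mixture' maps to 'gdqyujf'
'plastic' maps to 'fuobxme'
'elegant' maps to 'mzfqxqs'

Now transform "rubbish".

uetdgnn

Each output is the input with this applied: move the last 3 characters to the front (rotate right by 3), then shift every letter 12 places forward in the alphabet (wrapping around).
"rubbish" → "ishrubb" → "uetdgnn".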